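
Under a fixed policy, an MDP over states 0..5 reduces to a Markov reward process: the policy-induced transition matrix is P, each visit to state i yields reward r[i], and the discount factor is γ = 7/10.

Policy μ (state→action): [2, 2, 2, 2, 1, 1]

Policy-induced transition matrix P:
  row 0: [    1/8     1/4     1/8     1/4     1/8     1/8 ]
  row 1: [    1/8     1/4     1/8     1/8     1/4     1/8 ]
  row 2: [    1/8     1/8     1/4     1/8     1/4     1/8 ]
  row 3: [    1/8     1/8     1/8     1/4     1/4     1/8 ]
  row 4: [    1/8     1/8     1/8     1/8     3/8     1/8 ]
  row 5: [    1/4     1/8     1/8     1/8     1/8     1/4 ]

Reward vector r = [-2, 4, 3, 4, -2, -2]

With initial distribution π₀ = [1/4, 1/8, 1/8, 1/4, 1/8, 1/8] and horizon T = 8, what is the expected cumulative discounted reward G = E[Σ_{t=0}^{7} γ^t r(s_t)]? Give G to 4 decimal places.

t=0: π = [0.2500, 0.1250, 0.1250, 0.2500, 0.1250, 0.1250], E[r] = 0.8750, γ^t·E[r] = 0.875000, running G = 0.875000
t=1: π = [0.1406, 0.1719, 0.1406, 0.1875, 0.2188, 0.1406], E[r] = 0.8594, γ^t·E[r] = 0.601563, running G = 1.476563
t=2: π = [0.1426, 0.1641, 0.1426, 0.1660, 0.2422, 0.1426], E[r] = 0.6934, γ^t·E[r] = 0.339746, running G = 1.816309
t=3: π = [0.1428, 0.1633, 0.1428, 0.1636, 0.2446, 0.1428], E[r] = 0.6755, γ^t·E[r] = 0.231709, running G = 2.048018
t=4: π = [0.1429, 0.1633, 0.1429, 0.1633, 0.2449, 0.1429], E[r] = 0.6737, γ^t·E[r] = 0.161749, running G = 2.209767
t=5: π = [0.1429, 0.1633, 0.1429, 0.1633, 0.2449, 0.1429], E[r] = 0.6735, γ^t·E[r] = 0.113193, running G = 2.322961
t=6: π = [0.1429, 0.1633, 0.1429, 0.1633, 0.2449, 0.1429], E[r] = 0.6735, γ^t·E[r] = 0.079233, running G = 2.402194
t=7: π = [0.1429, 0.1633, 0.1429, 0.1633, 0.2449, 0.1429], E[r] = 0.6735, γ^t·E[r] = 0.055463, running G = 2.457657

G = 2.4577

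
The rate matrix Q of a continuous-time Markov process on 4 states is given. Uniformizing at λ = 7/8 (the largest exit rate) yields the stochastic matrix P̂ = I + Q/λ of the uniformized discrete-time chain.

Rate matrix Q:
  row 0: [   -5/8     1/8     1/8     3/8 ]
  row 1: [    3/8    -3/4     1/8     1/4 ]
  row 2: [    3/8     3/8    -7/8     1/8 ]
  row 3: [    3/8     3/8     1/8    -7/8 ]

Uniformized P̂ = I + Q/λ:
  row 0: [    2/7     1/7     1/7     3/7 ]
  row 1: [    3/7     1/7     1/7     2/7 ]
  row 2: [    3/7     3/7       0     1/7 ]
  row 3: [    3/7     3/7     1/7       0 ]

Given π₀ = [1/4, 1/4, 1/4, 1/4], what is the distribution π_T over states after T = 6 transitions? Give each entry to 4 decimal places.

t=0: π = [0.2500, 0.2500, 0.2500, 0.2500]
t=1: π = [0.3929, 0.2857, 0.1071, 0.2143]
t=2: π = [0.3724, 0.2347, 0.1276, 0.2653]
t=3: π = [0.3754, 0.2551, 0.1246, 0.2449]
t=4: π = [0.3749, 0.2484, 0.1251, 0.2516]
t=5: π = [0.3750, 0.2505, 0.1250, 0.2495]
t=6: π = [0.3750, 0.2499, 0.1250, 0.2501]

π = [0.3750, 0.2499, 0.1250, 0.2501]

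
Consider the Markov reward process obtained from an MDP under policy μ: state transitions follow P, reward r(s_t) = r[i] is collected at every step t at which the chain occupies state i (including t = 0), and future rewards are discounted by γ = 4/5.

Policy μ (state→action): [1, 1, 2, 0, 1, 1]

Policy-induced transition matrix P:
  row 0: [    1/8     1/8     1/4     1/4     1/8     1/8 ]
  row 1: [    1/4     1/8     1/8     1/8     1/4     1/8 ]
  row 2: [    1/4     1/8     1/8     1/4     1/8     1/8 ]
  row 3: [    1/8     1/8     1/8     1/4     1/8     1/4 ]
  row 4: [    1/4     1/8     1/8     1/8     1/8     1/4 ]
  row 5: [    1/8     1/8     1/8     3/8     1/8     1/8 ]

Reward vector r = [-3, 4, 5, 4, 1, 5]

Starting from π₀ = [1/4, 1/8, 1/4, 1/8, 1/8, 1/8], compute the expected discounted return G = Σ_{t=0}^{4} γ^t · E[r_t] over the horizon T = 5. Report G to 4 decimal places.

t=0: π = [0.2500, 0.1250, 0.2500, 0.1250, 0.1250, 0.1250], E[r] = 2.2500, γ^t·E[r] = 2.250000, running G = 2.250000
t=1: π = [0.1875, 0.1250, 0.1563, 0.2344, 0.1406, 0.1563], E[r] = 2.5781, γ^t·E[r] = 2.062500, running G = 4.312500
t=2: π = [0.1777, 0.1250, 0.1484, 0.2363, 0.1406, 0.1719], E[r] = 2.6543, γ^t·E[r] = 1.698750, running G = 6.011250
t=3: π = [0.1768, 0.1250, 0.1472, 0.2383, 0.1406, 0.1721], E[r] = 2.6602, γ^t·E[r] = 1.362000, running G = 7.373250
t=4: π = [0.1766, 0.1250, 0.1471, 0.2383, 0.1406, 0.1724], E[r] = 2.6613, γ^t·E[r] = 1.090088, running G = 8.463338

G = 8.4633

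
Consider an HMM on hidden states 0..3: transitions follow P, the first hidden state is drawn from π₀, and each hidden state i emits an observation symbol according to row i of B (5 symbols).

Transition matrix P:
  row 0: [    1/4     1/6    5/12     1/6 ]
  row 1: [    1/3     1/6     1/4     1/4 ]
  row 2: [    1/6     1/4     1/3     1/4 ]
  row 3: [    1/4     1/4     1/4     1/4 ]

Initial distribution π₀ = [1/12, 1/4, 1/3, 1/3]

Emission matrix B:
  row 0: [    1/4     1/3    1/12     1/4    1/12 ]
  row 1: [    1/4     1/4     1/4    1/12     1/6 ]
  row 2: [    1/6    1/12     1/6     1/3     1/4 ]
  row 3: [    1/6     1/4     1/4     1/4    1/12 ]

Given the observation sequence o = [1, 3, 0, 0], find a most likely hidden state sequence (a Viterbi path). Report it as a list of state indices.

path = [3, 2, 1, 0]

t=0: δ = [2.778e-02, 6.250e-02, 2.778e-02, 8.333e-02]  (obs o_0=1)
t=1: δ = [5.208e-03, 1.736e-03, 6.944e-03, 5.208e-03]  ψ = [1, 3, 3, 3]  (obs o_1=3)
t=2: δ = [3.255e-04, 4.340e-04, 3.858e-04, 2.894e-04]  ψ = [0, 2, 2, 2]  (obs o_2=0)
t=3: δ = [3.617e-05, 2.411e-05, 2.261e-05, 1.808e-05]  ψ = [1, 2, 0, 1]  (obs o_3=0)
backtrack: best end state = 0; path = [3, 2, 1, 0]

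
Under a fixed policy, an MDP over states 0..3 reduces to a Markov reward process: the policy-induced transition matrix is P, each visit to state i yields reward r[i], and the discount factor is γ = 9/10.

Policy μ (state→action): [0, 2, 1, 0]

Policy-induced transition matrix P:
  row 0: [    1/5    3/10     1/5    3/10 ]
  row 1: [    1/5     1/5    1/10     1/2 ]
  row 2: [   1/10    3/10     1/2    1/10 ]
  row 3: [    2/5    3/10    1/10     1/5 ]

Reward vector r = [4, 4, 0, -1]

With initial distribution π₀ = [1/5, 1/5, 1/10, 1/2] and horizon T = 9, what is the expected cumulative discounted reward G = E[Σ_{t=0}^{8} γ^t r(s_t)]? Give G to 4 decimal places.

G = 10.3161

t=0: π = [0.2000, 0.2000, 0.1000, 0.5000], E[r] = 1.1000, γ^t·E[r] = 1.100000, running G = 1.100000
t=1: π = [0.2900, 0.2800, 0.1600, 0.2700], E[r] = 2.0100, γ^t·E[r] = 1.809000, running G = 2.909000
t=2: π = [0.2380, 0.2720, 0.1930, 0.2970], E[r] = 1.7430, γ^t·E[r] = 1.411830, running G = 4.320830
t=3: π = [0.2401, 0.2728, 0.2010, 0.2861], E[r] = 1.7655, γ^t·E[r] = 1.287050, running G = 5.607880
t=4: π = [0.2371, 0.2727, 0.2044, 0.2858], E[r] = 1.7536, γ^t·E[r] = 1.150544, running G = 6.758423
t=5: π = [0.2367, 0.2727, 0.2055, 0.2851], E[r] = 1.7527, γ^t·E[r] = 1.034929, running G = 7.793352
t=6: π = [0.2365, 0.2727, 0.2059, 0.2849], E[r] = 1.7518, γ^t·E[r] = 0.931003, running G = 8.724355
t=7: π = [0.2364, 0.2727, 0.2060, 0.2849], E[r] = 1.7516, γ^t·E[r] = 0.837803, running G = 9.562158
t=8: π = [0.2364, 0.2727, 0.2060, 0.2849], E[r] = 1.7516, γ^t·E[r] = 0.753988, running G = 10.316146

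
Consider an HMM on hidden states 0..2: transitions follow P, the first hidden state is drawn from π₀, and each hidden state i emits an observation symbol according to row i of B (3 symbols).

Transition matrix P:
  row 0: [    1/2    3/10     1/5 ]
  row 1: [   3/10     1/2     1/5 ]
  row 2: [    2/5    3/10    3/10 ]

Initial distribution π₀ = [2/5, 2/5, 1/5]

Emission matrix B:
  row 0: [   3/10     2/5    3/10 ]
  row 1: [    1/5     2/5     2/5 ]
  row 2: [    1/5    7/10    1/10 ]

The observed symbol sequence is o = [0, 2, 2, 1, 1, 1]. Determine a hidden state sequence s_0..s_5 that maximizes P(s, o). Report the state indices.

t=0: δ = [1.200e-01, 8.000e-02, 4.000e-02]  (obs o_0=0)
t=1: δ = [1.800e-02, 1.600e-02, 2.400e-03]  ψ = [0, 1, 0]  (obs o_1=2)
t=2: δ = [2.700e-03, 3.200e-03, 3.600e-04]  ψ = [0, 1, 0]  (obs o_2=2)
t=3: δ = [5.400e-04, 6.400e-04, 4.480e-04]  ψ = [0, 1, 1]  (obs o_3=1)
t=4: δ = [1.080e-04, 1.280e-04, 9.408e-05]  ψ = [0, 1, 2]  (obs o_4=1)
t=5: δ = [2.160e-05, 2.560e-05, 1.976e-05]  ψ = [0, 1, 2]  (obs o_5=1)
backtrack: best end state = 1; path = [1, 1, 1, 1, 1, 1]

path = [1, 1, 1, 1, 1, 1]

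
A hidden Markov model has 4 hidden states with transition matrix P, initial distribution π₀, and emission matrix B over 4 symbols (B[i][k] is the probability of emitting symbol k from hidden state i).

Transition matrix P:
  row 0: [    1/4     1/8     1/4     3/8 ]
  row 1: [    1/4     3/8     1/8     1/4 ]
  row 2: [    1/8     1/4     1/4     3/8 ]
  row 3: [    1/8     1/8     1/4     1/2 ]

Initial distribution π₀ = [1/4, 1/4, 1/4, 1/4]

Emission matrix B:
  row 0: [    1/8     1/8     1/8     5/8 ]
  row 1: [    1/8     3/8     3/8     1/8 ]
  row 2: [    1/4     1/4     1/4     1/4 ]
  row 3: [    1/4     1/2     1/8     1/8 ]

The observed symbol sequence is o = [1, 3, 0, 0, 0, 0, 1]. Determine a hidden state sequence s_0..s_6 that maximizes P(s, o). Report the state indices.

path = [1, 0, 3, 3, 3, 3, 3]

t=0: δ = [3.125e-02, 9.375e-02, 6.250e-02, 1.250e-01]  (obs o_0=1)
t=1: δ = [1.465e-02, 4.395e-03, 7.812e-03, 7.812e-03]  ψ = [1, 1, 3, 3]  (obs o_1=3)
t=2: δ = [4.578e-04, 2.441e-04, 9.155e-04, 1.373e-03]  ψ = [0, 2, 0, 0]  (obs o_2=0)
t=3: δ = [2.146e-05, 2.861e-05, 8.583e-05, 1.717e-04]  ψ = [3, 2, 3, 3]  (obs o_3=0)
t=4: δ = [2.682e-06, 2.682e-06, 1.073e-05, 2.146e-05]  ψ = [3, 2, 3, 3]  (obs o_4=0)
t=5: δ = [3.353e-07, 3.353e-07, 1.341e-06, 2.682e-06]  ψ = [3, 2, 3, 3]  (obs o_5=0)
t=6: δ = [4.191e-08, 1.257e-07, 1.676e-07, 6.706e-07]  ψ = [3, 2, 3, 3]  (obs o_6=1)
backtrack: best end state = 3; path = [1, 0, 3, 3, 3, 3, 3]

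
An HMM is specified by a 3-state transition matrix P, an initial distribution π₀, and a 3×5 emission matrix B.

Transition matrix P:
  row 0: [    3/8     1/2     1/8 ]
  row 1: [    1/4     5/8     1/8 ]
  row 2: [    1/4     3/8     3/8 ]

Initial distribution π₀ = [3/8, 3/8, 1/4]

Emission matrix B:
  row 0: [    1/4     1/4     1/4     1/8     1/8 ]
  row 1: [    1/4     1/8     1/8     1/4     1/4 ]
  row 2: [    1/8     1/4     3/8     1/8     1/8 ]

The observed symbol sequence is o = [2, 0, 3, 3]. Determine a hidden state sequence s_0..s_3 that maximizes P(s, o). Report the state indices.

t=0: δ = [9.375e-02, 4.688e-02, 9.375e-02]  (obs o_0=2)
t=1: δ = [8.789e-03, 1.172e-02, 4.395e-03]  ψ = [0, 0, 2]  (obs o_1=0)
t=2: δ = [4.120e-04, 1.831e-03, 2.060e-04]  ψ = [0, 1, 2]  (obs o_2=3)
t=3: δ = [5.722e-05, 2.861e-04, 2.861e-05]  ψ = [1, 1, 1]  (obs o_3=3)
backtrack: best end state = 1; path = [0, 1, 1, 1]

path = [0, 1, 1, 1]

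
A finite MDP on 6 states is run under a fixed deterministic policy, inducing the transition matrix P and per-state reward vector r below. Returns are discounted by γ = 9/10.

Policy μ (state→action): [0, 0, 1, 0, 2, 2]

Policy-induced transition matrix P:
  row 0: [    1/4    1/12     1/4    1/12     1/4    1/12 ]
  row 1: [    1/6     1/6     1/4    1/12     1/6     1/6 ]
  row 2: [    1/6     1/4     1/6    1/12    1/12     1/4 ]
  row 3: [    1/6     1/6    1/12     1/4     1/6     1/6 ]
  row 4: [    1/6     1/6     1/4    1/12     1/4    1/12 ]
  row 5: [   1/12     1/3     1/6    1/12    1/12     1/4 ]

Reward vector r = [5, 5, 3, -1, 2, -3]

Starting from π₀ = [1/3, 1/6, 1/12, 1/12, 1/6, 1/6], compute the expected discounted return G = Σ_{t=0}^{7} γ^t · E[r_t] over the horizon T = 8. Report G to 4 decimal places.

t=0: π = [0.3333, 0.1667, 0.0833, 0.0833, 0.1667, 0.1667], E[r] = 2.5000, γ^t·E[r] = 2.500000, running G = 2.500000
t=1: π = [0.1806, 0.1736, 0.2153, 0.0972, 0.1875, 0.1458], E[r] = 2.2569, γ^t·E[r] = 2.031250, running G = 4.531250
t=2: π = [0.1696, 0.1939, 0.2037, 0.0995, 0.1672, 0.1661], E[r] = 2.1649, γ^t·E[r] = 1.753594, running G = 6.284844
t=3: π = [0.1670, 0.1972, 0.2026, 0.0999, 0.1639, 0.1694], E[r] = 2.1482, γ^t·E[r] = 1.566035, running G = 7.850879
t=4: π = [0.1665, 0.1979, 0.2023, 0.1000, 0.1632, 0.1701], E[r] = 2.1449, γ^t·E[r] = 1.407277, running G = 9.258156
t=5: π = [0.1664, 0.1980, 0.2023, 0.1000, 0.1631, 0.1702], E[r] = 2.1443, γ^t·E[r] = 1.266172, running G = 10.524329
t=6: π = [0.1663, 0.1980, 0.2023, 0.1000, 0.1631, 0.1703], E[r] = 2.1441, γ^t·E[r] = 1.139488, running G = 11.663817
t=7: π = [0.1663, 0.1980, 0.2023, 0.1000, 0.1631, 0.1703], E[r] = 2.1441, γ^t·E[r] = 1.025528, running G = 12.689345

G = 12.6893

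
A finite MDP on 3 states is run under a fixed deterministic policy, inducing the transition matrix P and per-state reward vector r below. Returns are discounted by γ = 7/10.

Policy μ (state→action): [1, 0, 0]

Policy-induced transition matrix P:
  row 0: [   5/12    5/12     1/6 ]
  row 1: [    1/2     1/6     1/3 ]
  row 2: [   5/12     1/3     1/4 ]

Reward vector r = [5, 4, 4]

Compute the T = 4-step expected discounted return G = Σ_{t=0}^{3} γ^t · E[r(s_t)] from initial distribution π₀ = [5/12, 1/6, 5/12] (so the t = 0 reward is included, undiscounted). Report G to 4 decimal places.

t=0: π = [0.4167, 0.1667, 0.4167], E[r] = 4.4167, γ^t·E[r] = 4.416667, running G = 4.416667
t=1: π = [0.4306, 0.3403, 0.2292], E[r] = 4.4306, γ^t·E[r] = 3.101389, running G = 7.518056
t=2: π = [0.4450, 0.3125, 0.2425], E[r] = 4.4450, γ^t·E[r] = 2.178061, running G = 9.696117
t=3: π = [0.4427, 0.3183, 0.2390], E[r] = 4.4427, γ^t·E[r] = 1.523849, running G = 11.219966

G = 11.2200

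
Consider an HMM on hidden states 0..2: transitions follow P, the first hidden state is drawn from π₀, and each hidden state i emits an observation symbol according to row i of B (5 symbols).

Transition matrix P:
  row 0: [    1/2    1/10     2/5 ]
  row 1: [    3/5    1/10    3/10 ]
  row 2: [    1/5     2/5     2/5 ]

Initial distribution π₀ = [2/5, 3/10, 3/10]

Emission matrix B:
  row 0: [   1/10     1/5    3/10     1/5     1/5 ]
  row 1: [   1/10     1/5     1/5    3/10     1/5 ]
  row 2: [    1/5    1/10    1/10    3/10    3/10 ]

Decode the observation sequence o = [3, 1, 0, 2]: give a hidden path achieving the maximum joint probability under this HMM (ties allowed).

path = [1, 0, 0, 0]

t=0: δ = [8.000e-02, 9.000e-02, 9.000e-02]  (obs o_0=3)
t=1: δ = [1.080e-02, 7.200e-03, 3.600e-03]  ψ = [1, 2, 2]  (obs o_1=1)
t=2: δ = [5.400e-04, 1.440e-04, 8.640e-04]  ψ = [0, 2, 0]  (obs o_2=0)
t=3: δ = [8.100e-05, 6.912e-05, 3.456e-05]  ψ = [0, 2, 2]  (obs o_3=2)
backtrack: best end state = 0; path = [1, 0, 0, 0]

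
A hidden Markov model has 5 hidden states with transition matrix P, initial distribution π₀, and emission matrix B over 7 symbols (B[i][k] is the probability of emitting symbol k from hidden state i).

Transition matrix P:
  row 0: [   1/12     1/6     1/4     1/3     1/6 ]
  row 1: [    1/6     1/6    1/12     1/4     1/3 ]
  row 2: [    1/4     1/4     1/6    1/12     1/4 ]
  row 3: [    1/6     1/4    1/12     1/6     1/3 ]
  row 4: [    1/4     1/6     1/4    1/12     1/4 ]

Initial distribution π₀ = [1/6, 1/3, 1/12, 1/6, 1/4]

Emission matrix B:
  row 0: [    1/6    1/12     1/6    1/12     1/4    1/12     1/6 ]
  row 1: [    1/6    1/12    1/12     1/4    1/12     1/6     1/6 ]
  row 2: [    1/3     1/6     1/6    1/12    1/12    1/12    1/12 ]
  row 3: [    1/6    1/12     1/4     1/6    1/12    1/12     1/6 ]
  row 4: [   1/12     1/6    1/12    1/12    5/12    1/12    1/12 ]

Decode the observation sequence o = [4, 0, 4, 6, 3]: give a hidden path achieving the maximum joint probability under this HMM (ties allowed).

path = [4, 2, 4, 0, 3]

t=0: δ = [4.167e-02, 2.778e-02, 6.944e-03, 1.389e-02, 1.042e-01]  (obs o_0=4)
t=1: δ = [4.340e-03, 2.894e-03, 8.681e-03, 2.315e-03, 2.170e-03]  ψ = [4, 4, 4, 0, 4]  (obs o_1=0)
t=2: δ = [5.425e-04, 1.808e-04, 1.206e-04, 1.206e-04, 9.042e-04]  ψ = [2, 2, 2, 0, 2]  (obs o_2=4)
t=3: δ = [3.768e-05, 2.512e-05, 1.884e-05, 3.014e-05, 1.884e-05]  ψ = [4, 4, 4, 0, 4]  (obs o_3=6)
t=4: δ = [4.186e-07, 1.884e-06, 7.849e-07, 2.093e-06, 8.372e-07]  ψ = [3, 3, 0, 0, 3]  (obs o_4=3)
backtrack: best end state = 3; path = [4, 2, 4, 0, 3]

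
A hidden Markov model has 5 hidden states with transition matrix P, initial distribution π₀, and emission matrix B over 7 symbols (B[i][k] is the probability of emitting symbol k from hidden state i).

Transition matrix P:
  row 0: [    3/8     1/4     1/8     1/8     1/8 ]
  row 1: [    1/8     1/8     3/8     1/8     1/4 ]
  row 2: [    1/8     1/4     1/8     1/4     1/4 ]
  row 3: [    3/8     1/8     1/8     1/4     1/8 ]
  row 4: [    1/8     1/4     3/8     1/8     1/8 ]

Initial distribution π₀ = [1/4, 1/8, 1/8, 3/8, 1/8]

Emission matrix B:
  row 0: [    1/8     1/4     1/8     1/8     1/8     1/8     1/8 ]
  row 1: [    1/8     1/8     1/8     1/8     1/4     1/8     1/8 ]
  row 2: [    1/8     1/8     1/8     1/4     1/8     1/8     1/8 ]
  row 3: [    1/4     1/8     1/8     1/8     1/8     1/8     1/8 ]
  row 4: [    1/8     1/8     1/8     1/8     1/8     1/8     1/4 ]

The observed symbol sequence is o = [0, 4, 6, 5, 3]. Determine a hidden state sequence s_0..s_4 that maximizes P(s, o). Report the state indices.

path = [3, 0, 0, 1, 2]

t=0: δ = [3.125e-02, 1.562e-02, 1.562e-02, 9.375e-02, 1.562e-02]  (obs o_0=0)
t=1: δ = [4.395e-03, 2.930e-03, 1.465e-03, 2.930e-03, 1.465e-03]  ψ = [3, 3, 3, 3, 3]  (obs o_1=4)
t=2: δ = [2.060e-04, 1.373e-04, 1.373e-04, 9.155e-05, 1.831e-04]  ψ = [0, 0, 1, 3, 1]  (obs o_2=6)
t=3: δ = [9.656e-06, 6.437e-06, 8.583e-06, 4.292e-06, 4.292e-06]  ψ = [0, 0, 4, 2, 1]  (obs o_3=5)
t=4: δ = [4.526e-07, 3.017e-07, 6.035e-07, 2.682e-07, 2.682e-07]  ψ = [0, 0, 1, 2, 2]  (obs o_4=3)
backtrack: best end state = 2; path = [3, 0, 0, 1, 2]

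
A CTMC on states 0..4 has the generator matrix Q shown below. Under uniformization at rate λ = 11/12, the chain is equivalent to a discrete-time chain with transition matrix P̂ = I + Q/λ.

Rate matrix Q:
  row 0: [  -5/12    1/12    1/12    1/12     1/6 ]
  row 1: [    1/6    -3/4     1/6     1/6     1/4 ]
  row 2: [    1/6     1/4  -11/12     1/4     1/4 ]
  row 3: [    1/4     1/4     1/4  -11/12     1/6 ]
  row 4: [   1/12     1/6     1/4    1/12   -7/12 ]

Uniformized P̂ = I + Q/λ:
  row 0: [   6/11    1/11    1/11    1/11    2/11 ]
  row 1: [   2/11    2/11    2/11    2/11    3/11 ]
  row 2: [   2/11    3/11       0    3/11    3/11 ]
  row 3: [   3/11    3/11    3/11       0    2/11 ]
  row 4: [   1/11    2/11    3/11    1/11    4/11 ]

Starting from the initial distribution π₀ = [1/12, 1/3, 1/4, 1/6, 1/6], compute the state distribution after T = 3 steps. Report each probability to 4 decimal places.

π = [0.2596, 0.1862, 0.1634, 0.1280, 0.2627]

t=0: π = [0.0833, 0.3333, 0.2500, 0.1667, 0.1667]
t=1: π = [0.2121, 0.2121, 0.1591, 0.1515, 0.2652]
t=2: π = [0.2486, 0.1908, 0.1715, 0.1253, 0.2638]
t=3: π = [0.2596, 0.1862, 0.1634, 0.1280, 0.2627]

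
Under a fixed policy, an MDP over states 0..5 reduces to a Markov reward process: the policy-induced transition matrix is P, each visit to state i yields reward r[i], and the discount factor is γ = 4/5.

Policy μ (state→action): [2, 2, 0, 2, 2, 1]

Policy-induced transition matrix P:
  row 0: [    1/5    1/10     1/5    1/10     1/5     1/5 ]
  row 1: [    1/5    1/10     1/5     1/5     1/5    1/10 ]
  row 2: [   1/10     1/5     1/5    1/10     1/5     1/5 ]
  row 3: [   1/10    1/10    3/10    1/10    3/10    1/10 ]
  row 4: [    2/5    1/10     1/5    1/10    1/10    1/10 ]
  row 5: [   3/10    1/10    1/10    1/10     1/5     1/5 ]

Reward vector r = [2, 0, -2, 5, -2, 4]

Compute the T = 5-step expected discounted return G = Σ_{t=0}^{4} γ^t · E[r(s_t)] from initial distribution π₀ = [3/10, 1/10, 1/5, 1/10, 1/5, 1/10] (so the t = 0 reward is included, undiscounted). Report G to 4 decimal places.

G = 2.7278

t=0: π = [0.3000, 0.1000, 0.2000, 0.1000, 0.2000, 0.1000], E[r] = 0.7000, γ^t·E[r] = 0.700000, running G = 0.700000
t=1: π = [0.2200, 0.1200, 0.2000, 0.1100, 0.1900, 0.1600], E[r] = 0.8500, γ^t·E[r] = 0.680000, running G = 1.380000
t=2: π = [0.2230, 0.1200, 0.1950, 0.1120, 0.1920, 0.1580], E[r] = 0.8640, γ^t·E[r] = 0.552960, running G = 1.932960
t=3: π = [0.2235, 0.1195, 0.1954, 0.1120, 0.1920, 0.1576], E[r] = 0.8626, γ^t·E[r] = 0.441651, running G = 2.374611
t=4: π = [0.2234, 0.1195, 0.1954, 0.1120, 0.1920, 0.1577], E[r] = 0.8623, γ^t·E[r] = 0.353202, running G = 2.727813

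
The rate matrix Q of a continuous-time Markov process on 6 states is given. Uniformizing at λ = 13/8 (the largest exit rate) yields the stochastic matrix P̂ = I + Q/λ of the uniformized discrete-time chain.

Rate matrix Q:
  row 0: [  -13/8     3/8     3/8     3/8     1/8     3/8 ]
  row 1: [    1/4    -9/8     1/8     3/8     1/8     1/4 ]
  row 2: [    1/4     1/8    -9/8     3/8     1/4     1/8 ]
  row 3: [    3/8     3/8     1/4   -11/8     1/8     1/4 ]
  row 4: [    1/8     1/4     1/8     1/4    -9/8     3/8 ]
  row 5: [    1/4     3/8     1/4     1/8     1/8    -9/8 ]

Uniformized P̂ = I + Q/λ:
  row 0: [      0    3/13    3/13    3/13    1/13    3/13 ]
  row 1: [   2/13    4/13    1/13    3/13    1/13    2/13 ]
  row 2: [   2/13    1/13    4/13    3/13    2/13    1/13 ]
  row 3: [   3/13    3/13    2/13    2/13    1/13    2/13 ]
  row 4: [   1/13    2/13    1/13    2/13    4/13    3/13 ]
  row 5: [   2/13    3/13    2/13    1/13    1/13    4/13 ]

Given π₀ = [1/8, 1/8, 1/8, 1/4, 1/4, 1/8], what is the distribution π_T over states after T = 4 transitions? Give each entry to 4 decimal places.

t=0: π = [0.1250, 0.1250, 0.1250, 0.2500, 0.2500, 0.1250]
t=1: π = [0.1346, 0.2019, 0.1538, 0.1731, 0.1442, 0.1923]
t=2: π = [0.1354, 0.2115, 0.1612, 0.1768, 0.1220, 0.1930]
t=3: π = [0.1372, 0.2128, 0.1634, 0.1781, 0.1175, 0.1909]
t=4: π = [0.1374, 0.2130, 0.1641, 0.1787, 0.1166, 0.1902]

π = [0.1374, 0.2130, 0.1641, 0.1787, 0.1166, 0.1902]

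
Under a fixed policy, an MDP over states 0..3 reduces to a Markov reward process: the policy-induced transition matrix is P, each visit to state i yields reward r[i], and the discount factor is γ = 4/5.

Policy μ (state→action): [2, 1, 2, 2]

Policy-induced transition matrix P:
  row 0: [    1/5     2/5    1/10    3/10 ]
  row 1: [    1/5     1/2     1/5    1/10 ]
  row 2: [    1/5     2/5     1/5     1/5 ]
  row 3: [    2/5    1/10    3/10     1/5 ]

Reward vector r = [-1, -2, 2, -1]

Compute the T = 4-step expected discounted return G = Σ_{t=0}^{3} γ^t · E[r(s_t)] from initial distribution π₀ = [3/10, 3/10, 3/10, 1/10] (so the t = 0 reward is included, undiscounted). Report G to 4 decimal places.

t=0: π = [0.3000, 0.3000, 0.3000, 0.1000], E[r] = -0.4000, γ^t·E[r] = -0.400000, running G = -0.400000
t=1: π = [0.2200, 0.4000, 0.1800, 0.2000], E[r] = -0.8600, γ^t·E[r] = -0.688000, running G = -1.088000
t=2: π = [0.2400, 0.3800, 0.1980, 0.1820], E[r] = -0.7860, γ^t·E[r] = -0.503040, running G = -1.591040
t=3: π = [0.2364, 0.3834, 0.1942, 0.1860], E[r] = -0.8008, γ^t·E[r] = -0.410010, running G = -2.001050

G = -2.0010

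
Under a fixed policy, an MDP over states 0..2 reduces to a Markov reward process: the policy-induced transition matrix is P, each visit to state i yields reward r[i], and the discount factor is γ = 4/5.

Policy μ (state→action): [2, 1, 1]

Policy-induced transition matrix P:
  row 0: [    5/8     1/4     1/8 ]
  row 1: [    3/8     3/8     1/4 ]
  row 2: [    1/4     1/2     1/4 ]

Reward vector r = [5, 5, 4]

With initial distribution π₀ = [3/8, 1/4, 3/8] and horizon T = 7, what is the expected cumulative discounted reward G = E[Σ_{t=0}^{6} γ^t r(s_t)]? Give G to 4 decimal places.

t=0: π = [0.3750, 0.2500, 0.3750], E[r] = 4.6250, γ^t·E[r] = 4.625000, running G = 4.625000
t=1: π = [0.4219, 0.3750, 0.2031], E[r] = 4.7969, γ^t·E[r] = 3.837500, running G = 8.462500
t=2: π = [0.4551, 0.3477, 0.1973], E[r] = 4.8027, γ^t·E[r] = 3.073750, running G = 11.536250
t=3: π = [0.4641, 0.3428, 0.1931], E[r] = 4.8069, γ^t·E[r] = 2.461125, running G = 13.997375
t=4: π = [0.4669, 0.3411, 0.1920], E[r] = 4.8080, γ^t·E[r] = 1.969363, running G = 15.966738
t=5: π = [0.4677, 0.3406, 0.1916], E[r] = 4.8084, γ^t·E[r] = 1.575604, running G = 17.542341
t=6: π = [0.4680, 0.3405, 0.1915], E[r] = 4.8085, γ^t·E[r] = 1.260510, running G = 18.802852

G = 18.8029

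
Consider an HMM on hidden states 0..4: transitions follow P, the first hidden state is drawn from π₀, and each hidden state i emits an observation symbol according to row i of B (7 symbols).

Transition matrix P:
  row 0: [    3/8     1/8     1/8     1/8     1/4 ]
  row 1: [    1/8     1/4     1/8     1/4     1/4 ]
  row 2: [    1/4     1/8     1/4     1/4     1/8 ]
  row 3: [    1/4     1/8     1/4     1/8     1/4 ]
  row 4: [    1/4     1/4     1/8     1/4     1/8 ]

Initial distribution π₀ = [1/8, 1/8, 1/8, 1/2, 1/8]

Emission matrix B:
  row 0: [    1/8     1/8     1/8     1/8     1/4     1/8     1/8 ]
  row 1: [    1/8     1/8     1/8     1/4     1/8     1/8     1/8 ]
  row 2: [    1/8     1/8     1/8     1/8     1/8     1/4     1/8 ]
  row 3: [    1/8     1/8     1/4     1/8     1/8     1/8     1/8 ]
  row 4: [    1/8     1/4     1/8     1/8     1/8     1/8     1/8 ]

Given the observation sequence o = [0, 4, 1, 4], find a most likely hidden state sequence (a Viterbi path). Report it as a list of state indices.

path = [3, 0, 0, 0]

t=0: δ = [1.562e-02, 1.562e-02, 1.562e-02, 6.250e-02, 1.562e-02]  (obs o_0=0)
t=1: δ = [3.906e-03, 9.766e-04, 1.953e-03, 9.766e-04, 1.953e-03]  ψ = [3, 3, 3, 3, 3]  (obs o_1=4)
t=2: δ = [1.831e-04, 6.104e-05, 6.104e-05, 6.104e-05, 2.441e-04]  ψ = [0, 0, 0, 0, 0]  (obs o_2=1)
t=3: δ = [1.717e-05, 7.629e-06, 3.815e-06, 7.629e-06, 5.722e-06]  ψ = [0, 4, 4, 4, 0]  (obs o_3=4)
backtrack: best end state = 0; path = [3, 0, 0, 0]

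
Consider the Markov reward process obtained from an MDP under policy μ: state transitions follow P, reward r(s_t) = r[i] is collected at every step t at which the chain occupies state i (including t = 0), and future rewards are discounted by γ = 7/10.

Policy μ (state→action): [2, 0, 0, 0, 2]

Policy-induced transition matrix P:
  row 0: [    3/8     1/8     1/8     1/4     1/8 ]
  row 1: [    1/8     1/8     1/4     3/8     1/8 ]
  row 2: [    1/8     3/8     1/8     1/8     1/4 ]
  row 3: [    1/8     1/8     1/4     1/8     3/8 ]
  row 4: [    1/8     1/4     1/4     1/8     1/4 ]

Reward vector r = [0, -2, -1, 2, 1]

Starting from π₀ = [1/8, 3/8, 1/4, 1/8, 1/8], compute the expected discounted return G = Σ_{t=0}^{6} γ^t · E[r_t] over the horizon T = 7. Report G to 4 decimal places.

t=0: π = [0.1250, 0.3750, 0.2500, 0.1250, 0.1250], E[r] = -0.6250, γ^t·E[r] = -0.625000, running G = -0.625000
t=1: π = [0.1563, 0.2031, 0.2031, 0.2344, 0.2031], E[r] = 0.0625, γ^t·E[r] = 0.043750, running G = -0.581250
t=2: π = [0.1641, 0.2012, 0.2051, 0.1953, 0.2344], E[r] = 0.0176, γ^t·E[r] = 0.008613, running G = -0.572637
t=3: π = [0.1660, 0.2056, 0.2039, 0.1958, 0.2288], E[r] = 0.0054, γ^t·E[r] = 0.001842, running G = -0.570794
t=4: π = [0.1665, 0.2046, 0.2038, 0.1971, 0.2280], E[r] = 0.0094, γ^t·E[r] = 0.002264, running G = -0.568530
t=5: π = [0.1666, 0.2044, 0.2037, 0.1970, 0.2283], E[r] = 0.0096, γ^t·E[r] = 0.001607, running G = -0.566924
t=6: π = [0.1667, 0.2045, 0.2037, 0.1969, 0.2282], E[r] = 0.0095, γ^t·E[r] = 0.001116, running G = -0.565808

G = -0.5658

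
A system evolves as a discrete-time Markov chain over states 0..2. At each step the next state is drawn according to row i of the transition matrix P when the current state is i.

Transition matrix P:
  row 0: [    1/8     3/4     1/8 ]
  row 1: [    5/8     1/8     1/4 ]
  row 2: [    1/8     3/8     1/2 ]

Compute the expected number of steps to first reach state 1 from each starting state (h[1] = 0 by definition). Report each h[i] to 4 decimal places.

First-step conditioning: h[1] = 0; for i ≠ 1, h[i] = 1 + Σ_k P[i][k]·h[k].
  h[0] = 1 + 1/8·h[0] + 1/8·h[2]
  h[2] = 1 + 1/8·h[0] + 1/2·h[2]
Solving the 2×2 linear system over states ≠ 1 gives exactly h = [40/27, 0, 64/27] (h[1] = 0 is the target).

h = [1.4815, 0.0000, 2.3704]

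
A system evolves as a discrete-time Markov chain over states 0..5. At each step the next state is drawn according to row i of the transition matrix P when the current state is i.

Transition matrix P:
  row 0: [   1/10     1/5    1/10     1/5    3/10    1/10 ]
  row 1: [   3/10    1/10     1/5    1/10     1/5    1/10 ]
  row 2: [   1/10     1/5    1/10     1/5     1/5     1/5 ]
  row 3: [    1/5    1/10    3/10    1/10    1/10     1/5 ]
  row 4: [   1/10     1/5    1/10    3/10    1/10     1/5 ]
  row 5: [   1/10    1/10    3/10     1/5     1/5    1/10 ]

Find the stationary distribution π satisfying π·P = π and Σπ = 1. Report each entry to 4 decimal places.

π = [0.1486, 0.1510, 0.1829, 0.1843, 0.1786, 0.1546]

Balance equations π_j = Σ_i π_i·P[i][j]:
  π_0 = 1/10·π_0 + 3/10·π_1 + 1/10·π_2 + 1/5·π_3 + 1/10·π_4 + 1/10·π_5
  π_1 = 1/5·π_0 + 1/10·π_1 + 1/5·π_2 + 1/10·π_3 + 1/5·π_4 + 1/10·π_5
  π_2 = 1/10·π_0 + 1/5·π_1 + 1/10·π_2 + 3/10·π_3 + 1/10·π_4 + 3/10·π_5
  π_3 = 1/5·π_0 + 1/10·π_1 + 1/5·π_2 + 1/10·π_3 + 3/10·π_4 + 1/5·π_5
  π_4 = 3/10·π_0 + 1/5·π_1 + 1/5·π_2 + 1/10·π_3 + 1/10·π_4 + 1/5·π_5
  normalize: π_0 + π_1 + π_2 + π_3 + π_4 + π_5 = 1
Solving the linear system gives exactly π = [21531/144859, 21875/144859, 26492/144859, 26701/144859, 25868/144859, 22392/144859].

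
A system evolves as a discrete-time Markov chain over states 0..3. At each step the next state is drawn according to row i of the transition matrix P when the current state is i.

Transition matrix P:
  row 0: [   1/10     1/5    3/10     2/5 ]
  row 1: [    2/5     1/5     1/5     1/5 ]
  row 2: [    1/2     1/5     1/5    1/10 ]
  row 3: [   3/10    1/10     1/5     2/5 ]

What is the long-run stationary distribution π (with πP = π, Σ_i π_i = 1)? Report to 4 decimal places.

π = [0.3026, 0.1703, 0.2303, 0.2969]

Balance equations π_j = Σ_i π_i·P[i][j]:
  π_0 = 1/10·π_0 + 2/5·π_1 + 1/2·π_2 + 3/10·π_3
  π_1 = 1/5·π_0 + 1/5·π_1 + 1/5·π_2 + 1/10·π_3
  π_2 = 3/10·π_0 + 1/5·π_1 + 1/5·π_2 + 1/5·π_3
  normalize: π_0 + π_1 + π_2 + π_3 = 1
Solving the linear system gives exactly π = [318/1051, 179/1051, 242/1051, 312/1051].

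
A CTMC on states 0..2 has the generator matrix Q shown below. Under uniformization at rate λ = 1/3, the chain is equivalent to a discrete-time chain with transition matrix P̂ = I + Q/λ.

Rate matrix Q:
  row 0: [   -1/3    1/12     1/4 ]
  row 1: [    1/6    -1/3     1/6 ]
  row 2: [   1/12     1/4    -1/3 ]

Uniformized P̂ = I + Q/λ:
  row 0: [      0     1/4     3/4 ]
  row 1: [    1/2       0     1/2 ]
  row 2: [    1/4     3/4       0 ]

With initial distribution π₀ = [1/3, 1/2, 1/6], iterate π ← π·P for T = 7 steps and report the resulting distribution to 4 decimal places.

π = [0.2710, 0.3544, 0.3747]

t=0: π = [0.3333, 0.5000, 0.1667]
t=1: π = [0.2917, 0.2083, 0.5000]
t=2: π = [0.2292, 0.4479, 0.3229]
t=3: π = [0.3047, 0.2995, 0.3958]
t=4: π = [0.2487, 0.3730, 0.3783]
t=5: π = [0.2811, 0.3459, 0.3730]
t=6: π = [0.2662, 0.3501, 0.3837]
t=7: π = [0.2710, 0.3544, 0.3747]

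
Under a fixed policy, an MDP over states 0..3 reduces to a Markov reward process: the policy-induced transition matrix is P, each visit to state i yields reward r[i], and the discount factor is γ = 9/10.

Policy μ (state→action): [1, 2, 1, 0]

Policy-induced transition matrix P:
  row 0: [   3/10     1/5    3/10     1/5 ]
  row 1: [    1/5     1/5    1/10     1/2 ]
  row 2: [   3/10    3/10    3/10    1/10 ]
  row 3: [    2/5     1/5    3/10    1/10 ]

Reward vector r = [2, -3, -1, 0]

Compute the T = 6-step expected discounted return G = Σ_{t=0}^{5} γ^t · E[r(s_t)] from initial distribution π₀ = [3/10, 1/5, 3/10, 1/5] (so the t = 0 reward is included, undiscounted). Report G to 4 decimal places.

G = -1.5434

t=0: π = [0.3000, 0.2000, 0.3000, 0.2000], E[r] = -0.3000, γ^t·E[r] = -0.300000, running G = -0.300000
t=1: π = [0.3000, 0.2300, 0.2600, 0.2100], E[r] = -0.3500, γ^t·E[r] = -0.315000, running G = -0.615000
t=2: π = [0.2980, 0.2260, 0.2540, 0.2220], E[r] = -0.3360, γ^t·E[r] = -0.272160, running G = -0.887160
t=3: π = [0.2996, 0.2254, 0.2548, 0.2202], E[r] = -0.3318, γ^t·E[r] = -0.241882, running G = -1.129042
t=4: π = [0.2995, 0.2255, 0.2549, 0.2201], E[r] = -0.3324, γ^t·E[r] = -0.218088, running G = -1.347130
t=5: π = [0.2995, 0.2255, 0.2549, 0.2201], E[r] = -0.3325, γ^t·E[r] = -0.196310, running G = -1.543439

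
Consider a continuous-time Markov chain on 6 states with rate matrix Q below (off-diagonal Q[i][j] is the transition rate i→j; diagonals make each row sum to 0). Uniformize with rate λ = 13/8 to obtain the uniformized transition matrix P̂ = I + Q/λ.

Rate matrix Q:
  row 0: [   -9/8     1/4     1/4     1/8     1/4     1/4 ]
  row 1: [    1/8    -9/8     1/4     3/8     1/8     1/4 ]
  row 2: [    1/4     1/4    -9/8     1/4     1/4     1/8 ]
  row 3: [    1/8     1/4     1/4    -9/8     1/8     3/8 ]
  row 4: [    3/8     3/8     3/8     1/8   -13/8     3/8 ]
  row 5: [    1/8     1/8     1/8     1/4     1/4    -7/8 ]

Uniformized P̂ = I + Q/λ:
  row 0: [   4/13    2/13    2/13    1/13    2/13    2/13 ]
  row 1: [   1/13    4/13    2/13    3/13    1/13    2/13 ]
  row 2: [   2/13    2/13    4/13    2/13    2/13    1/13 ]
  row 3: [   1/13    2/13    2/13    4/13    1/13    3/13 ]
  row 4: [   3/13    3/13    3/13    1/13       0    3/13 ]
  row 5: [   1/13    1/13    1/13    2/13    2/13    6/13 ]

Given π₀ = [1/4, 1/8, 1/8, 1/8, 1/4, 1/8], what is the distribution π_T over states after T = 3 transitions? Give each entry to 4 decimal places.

π = [0.1419, 0.1721, 0.1721, 0.1730, 0.1100, 0.2310]

t=0: π = [0.2500, 0.1250, 0.1250, 0.1250, 0.2500, 0.1250]
t=1: π = [0.1827, 0.1827, 0.1827, 0.1442, 0.0962, 0.2115]
t=2: π = [0.1479, 0.1731, 0.1731, 0.1686, 0.1139, 0.2234]
t=3: π = [0.1419, 0.1721, 0.1721, 0.1730, 0.1100, 0.2310]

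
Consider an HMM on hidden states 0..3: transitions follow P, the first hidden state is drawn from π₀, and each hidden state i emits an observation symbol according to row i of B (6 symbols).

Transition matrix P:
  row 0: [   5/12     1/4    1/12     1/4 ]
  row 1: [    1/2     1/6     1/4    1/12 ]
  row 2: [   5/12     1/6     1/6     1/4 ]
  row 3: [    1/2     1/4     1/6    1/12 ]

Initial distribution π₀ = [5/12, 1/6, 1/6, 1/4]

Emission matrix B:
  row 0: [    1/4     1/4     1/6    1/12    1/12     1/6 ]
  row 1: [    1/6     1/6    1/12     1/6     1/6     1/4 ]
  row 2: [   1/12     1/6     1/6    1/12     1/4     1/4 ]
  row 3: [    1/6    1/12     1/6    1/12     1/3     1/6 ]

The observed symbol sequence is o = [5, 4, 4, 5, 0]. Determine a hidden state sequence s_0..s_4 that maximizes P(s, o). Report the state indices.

path = [0, 3, 1, 0, 0]

t=0: δ = [6.944e-02, 4.167e-02, 4.167e-02, 4.167e-02]  (obs o_0=5)
t=1: δ = [2.411e-03, 2.894e-03, 2.604e-03, 5.787e-03]  ψ = [0, 0, 1, 0]  (obs o_1=4)
t=2: δ = [2.411e-04, 2.411e-04, 2.411e-04, 2.170e-04]  ψ = [3, 3, 3, 2]  (obs o_2=4)
t=3: δ = [2.009e-05, 1.507e-05, 1.507e-05, 1.005e-05]  ψ = [1, 0, 1, 0]  (obs o_3=5)
t=4: δ = [2.093e-06, 8.372e-07, 3.140e-07, 8.372e-07]  ψ = [0, 0, 1, 0]  (obs o_4=0)
backtrack: best end state = 0; path = [0, 3, 1, 0, 0]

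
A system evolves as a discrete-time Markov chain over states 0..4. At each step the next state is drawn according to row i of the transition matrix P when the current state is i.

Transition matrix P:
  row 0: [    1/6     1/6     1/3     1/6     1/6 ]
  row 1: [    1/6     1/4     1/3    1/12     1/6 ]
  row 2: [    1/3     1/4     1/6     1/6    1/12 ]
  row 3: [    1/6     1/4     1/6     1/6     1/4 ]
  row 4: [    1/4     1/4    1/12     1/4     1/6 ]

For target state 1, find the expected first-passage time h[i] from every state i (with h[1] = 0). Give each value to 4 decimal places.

First-step conditioning: h[1] = 0; for i ≠ 1, h[i] = 1 + Σ_k P[i][k]·h[k].
  h[0] = 1 + 1/6·h[0] + 1/3·h[2] + 1/6·h[3] + 1/6·h[4]
  h[2] = 1 + 1/3·h[0] + 1/6·h[2] + 1/6·h[3] + 1/12·h[4]
  h[3] = 1 + 1/6·h[0] + 1/6·h[2] + 1/6·h[3] + 1/4·h[4]
  h[4] = 1 + 1/4·h[0] + 1/12·h[2] + 1/4·h[3] + 1/6·h[4]
Solving the 4×4 linear system over states ≠ 1 gives exactly h = [5892/1261, 0, 5502/1261, 5430/1261, 420/97] (h[1] = 0 is the target).

h = [4.6725, 0.0000, 4.3632, 4.3061, 4.3299]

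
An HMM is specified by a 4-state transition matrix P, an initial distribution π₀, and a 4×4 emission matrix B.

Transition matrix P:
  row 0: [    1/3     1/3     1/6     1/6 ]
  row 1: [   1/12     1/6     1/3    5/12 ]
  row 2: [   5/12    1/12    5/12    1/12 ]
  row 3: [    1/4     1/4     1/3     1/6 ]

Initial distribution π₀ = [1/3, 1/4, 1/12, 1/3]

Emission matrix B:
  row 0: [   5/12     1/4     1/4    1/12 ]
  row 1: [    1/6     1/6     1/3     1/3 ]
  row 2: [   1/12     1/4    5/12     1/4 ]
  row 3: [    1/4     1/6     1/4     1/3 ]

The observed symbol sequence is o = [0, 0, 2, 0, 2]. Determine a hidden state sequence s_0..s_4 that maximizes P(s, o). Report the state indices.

t=0: δ = [1.389e-01, 4.167e-02, 6.944e-03, 8.333e-02]  (obs o_0=0)
t=1: δ = [1.929e-02, 7.716e-03, 2.315e-03, 5.787e-03]  ψ = [0, 0, 3, 0]  (obs o_1=0)
t=2: δ = [1.608e-03, 2.143e-03, 1.340e-03, 8.038e-04]  ψ = [0, 0, 0, 0]  (obs o_2=2)
t=3: δ = [2.326e-04, 8.931e-05, 5.954e-05, 2.233e-04]  ψ = [2, 0, 1, 1]  (obs o_3=0)
t=4: δ = [1.938e-05, 2.584e-05, 3.101e-05, 9.690e-06]  ψ = [0, 0, 3, 0]  (obs o_4=2)
backtrack: best end state = 2; path = [0, 0, 1, 3, 2]

path = [0, 0, 1, 3, 2]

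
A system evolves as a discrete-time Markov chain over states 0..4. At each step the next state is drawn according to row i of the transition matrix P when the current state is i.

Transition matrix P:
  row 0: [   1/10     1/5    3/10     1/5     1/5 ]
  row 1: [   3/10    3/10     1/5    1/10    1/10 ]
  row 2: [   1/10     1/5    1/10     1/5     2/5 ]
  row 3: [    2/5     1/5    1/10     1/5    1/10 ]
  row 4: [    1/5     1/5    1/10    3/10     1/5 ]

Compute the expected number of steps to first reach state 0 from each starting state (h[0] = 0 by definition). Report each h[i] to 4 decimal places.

First-step conditioning: h[0] = 0; for i ≠ 0, h[i] = 1 + Σ_k P[i][k]·h[k].
  h[1] = 1 + 3/10·h[1] + 1/5·h[2] + 1/10·h[3] + 1/10·h[4]
  h[2] = 1 + 1/5·h[1] + 1/10·h[2] + 1/5·h[3] + 2/5·h[4]
  h[3] = 1 + 1/5·h[1] + 1/10·h[2] + 1/5·h[3] + 1/10·h[4]
  h[4] = 1 + 1/5·h[1] + 1/10·h[2] + 3/10·h[3] + 1/5·h[4]
Solving the 4×4 linear system over states ≠ 0 gives exactly h = [0, 3110/839, 3690/839, 2700/839, 3300/839] (h[0] = 0 is the target).

h = [0.0000, 3.7068, 4.3981, 3.2181, 3.9333]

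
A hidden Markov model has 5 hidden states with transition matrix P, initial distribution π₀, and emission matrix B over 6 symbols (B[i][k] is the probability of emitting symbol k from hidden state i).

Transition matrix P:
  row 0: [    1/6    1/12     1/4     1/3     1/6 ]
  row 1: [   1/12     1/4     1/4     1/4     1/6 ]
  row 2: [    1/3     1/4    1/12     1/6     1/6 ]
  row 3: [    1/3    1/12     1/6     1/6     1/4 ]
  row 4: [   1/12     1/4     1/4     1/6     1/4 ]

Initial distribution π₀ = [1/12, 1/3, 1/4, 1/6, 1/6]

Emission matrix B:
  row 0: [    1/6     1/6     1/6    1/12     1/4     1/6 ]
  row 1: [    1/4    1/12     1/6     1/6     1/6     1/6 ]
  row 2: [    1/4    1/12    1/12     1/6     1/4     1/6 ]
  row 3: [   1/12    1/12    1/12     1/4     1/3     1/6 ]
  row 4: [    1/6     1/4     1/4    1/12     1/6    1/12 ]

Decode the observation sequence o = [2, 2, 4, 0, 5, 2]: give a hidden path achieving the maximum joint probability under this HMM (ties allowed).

t=0: δ = [1.389e-02, 5.556e-02, 2.083e-02, 1.389e-02, 4.167e-02]  (obs o_0=2)
t=1: δ = [1.157e-03, 2.315e-03, 1.157e-03, 1.157e-03, 2.604e-03]  ψ = [2, 1, 1, 1, 4]  (obs o_1=2)
t=2: δ = [9.645e-05, 1.085e-04, 1.628e-04, 1.929e-04, 1.085e-04]  ψ = [2, 4, 4, 1, 4]  (obs o_2=4)
t=3: δ = [1.072e-05, 1.017e-05, 8.038e-06, 2.679e-06, 8.038e-06]  ψ = [3, 2, 3, 0, 3]  (obs o_3=0)
t=4: δ = [4.465e-07, 4.239e-07, 4.465e-07, 5.954e-07, 1.674e-07]  ψ = [2, 1, 0, 0, 4]  (obs o_4=5)
t=5: δ = [3.308e-08, 1.861e-08, 9.303e-09, 1.240e-08, 3.721e-08]  ψ = [3, 2, 0, 0, 3]  (obs o_5=2)
backtrack: best end state = 4; path = [1, 1, 3, 0, 3, 4]

path = [1, 1, 3, 0, 3, 4]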